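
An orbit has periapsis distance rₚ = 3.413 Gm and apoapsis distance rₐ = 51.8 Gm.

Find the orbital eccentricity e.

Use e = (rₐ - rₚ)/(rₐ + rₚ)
rₚ = 3.413 Gm = 3.413 × 10^9 m
rₐ = 51.8 Gm = 5.18 × 10^10 m
rₐ − rₚ = 4.8387 × 10^10 m
rₐ + rₚ = 5.5213 × 10^10 m
e = (rₐ − rₚ)/(rₐ + rₚ) = 0.87637

Final answer: e = 0.8764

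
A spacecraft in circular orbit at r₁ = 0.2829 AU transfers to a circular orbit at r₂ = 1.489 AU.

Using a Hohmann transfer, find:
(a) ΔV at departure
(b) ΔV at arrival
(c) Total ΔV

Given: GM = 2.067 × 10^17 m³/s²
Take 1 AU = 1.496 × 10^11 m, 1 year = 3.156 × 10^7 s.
r₁ = 0.2829 AU = 4.23218 × 10^10 m
r₂ = 1.489 AU = 2.22754 × 10^11 m
GM = 2.067 × 10^17 m³/s²
Transfer ellipse: a_t = (r₁ + r₂)/2 = 1.32538 × 10^11 m
Circular speed at r₁: v₁ = √(GM/r₁) = 2209.98 m/s
Transfer speed at r₁ (periapsis): v₁ₜ = √(GM(2/r₁ − 1/a_t)) = 2865.04 m/s
(a) ΔV₁ = v₁ₜ − v₁ = 655.062 m/s ≈ 0.1382 AU/year
Circular speed at r₂: v₂ = √(GM/r₂) = 963.29 m/s
Transfer speed at r₂ (apoapsis): v₂ₜ = √(GM(2/r₂ − 1/a_t)) = 544.338 m/s
(b) ΔV₂ = v₂ − v₂ₜ = 418.952 m/s ≈ 419 m/s
(c) ΔV_total = ΔV₁ + ΔV₂ = 1074.01 m/s ≈ 0.2266 AU/year

Final answer:
(a) ΔV₁ = 0.1382 AU/year
(b) ΔV₂ = 419 m/s
(c) ΔV_total = 0.2266 AU/year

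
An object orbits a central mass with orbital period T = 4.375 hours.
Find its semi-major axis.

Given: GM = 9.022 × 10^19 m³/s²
T = 4.375 hours = 15750 s
GM = 9.022 × 10^19 m³/s²
Kepler's third law: a³ = GM T² / (4π²)
T² = 2.48062 × 10^8 s²
a³ = (9.022 × 10^19) × (2.48062 × 10^8) / (4π²) = 5.66897 × 10^26 m³
a = (a³)^(1/3) = 8.27627 × 10^8 m ≈ 827.6 Mm

Final answer: 827.6 Mm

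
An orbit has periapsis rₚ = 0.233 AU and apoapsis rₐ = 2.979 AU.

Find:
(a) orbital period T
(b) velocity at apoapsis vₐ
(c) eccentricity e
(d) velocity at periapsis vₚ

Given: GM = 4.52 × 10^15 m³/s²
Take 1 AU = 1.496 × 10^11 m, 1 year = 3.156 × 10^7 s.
rₚ = 0.233 AU = 3.48568 × 10^10 m
rₐ = 2.979 AU = 4.45658 × 10^11 m
GM = 4.52 × 10^15 m³/s²
a = (rₚ + rₐ)/2 = 2.40258 × 10^11 m
e = (rₐ − rₚ)/(rₐ + rₚ) = (4.10802 × 10^11) / (4.80515 × 10^11) = 0.854919
(a) a³ = 1.38686 × 10^34 m³;  T = 2π √(a³/GM) = 2π × 1.75165 × 10^9 s = 1.10059 × 10^10 s ≈ 348.7 years
(b) vₐ² = GM (2/rₐ − 1/a) = 4.52 × 10^15 × (4.48774 × 10^-12 − 4.1622 × 10^-12) = 1471.45 m²/s²;  vₐ = 38.3595 m/s ≈ 38.36 m/s
(c) e = 0.854919 ≈ 0.8549
(d) vₚ² = GM (2/rₚ − 1/a) = 4.52 × 10^15 × (5.73776 × 10^-11 − 4.1622 × 10^-12) = 240534 m²/s²;  vₚ = 490.442 m/s ≈ 0.1035 AU/year

Final answer:
(a) orbital period T = 348.7 years
(b) velocity at apoapsis vₐ = 38.36 m/s
(c) eccentricity e = 0.8549
(d) velocity at periapsis vₚ = 0.1035 AU/year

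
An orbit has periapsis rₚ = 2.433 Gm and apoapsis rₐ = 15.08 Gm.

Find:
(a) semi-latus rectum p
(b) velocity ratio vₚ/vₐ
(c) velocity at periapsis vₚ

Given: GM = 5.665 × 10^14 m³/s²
rₚ = 2.433 Gm = 2.433 × 10^9 m
rₐ = 15.08 Gm = 1.508 × 10^10 m
GM = 5.665 × 10^14 m³/s²
a = (rₚ + rₐ)/2 = 8.7565 × 10^9 m
e = (rₐ − rₚ)/(rₐ + rₚ) = (1.2647 × 10^10) / (1.7513 × 10^10) = 0.722149
(a) 1 − e² = 0.4785;  p = a(1 − e²) = 8.7565 × 10^9 × 0.4785 = 4.18999 × 10^9 m ≈ 4.19 Gm
(b) vₚ/vₐ = rₐ/rₚ (angular momentum) = (1.508 × 10^10) / (2.433 × 10^9) = 6.19811 ≈ 6.198
(c) vₚ² = GM (2/rₚ − 1/a) = 5.665 × 10^14 × (8.2203 × 10^-10 − 1.14201 × 10^-10) = 400985 m²/s²;  vₚ = 633.234 m/s ≈ 633.2 m/s

Final answer:
(a) semi-latus rectum p = 4.19 Gm
(b) velocity ratio vₚ/vₐ = 6.198
(c) velocity at periapsis vₚ = 633.2 m/s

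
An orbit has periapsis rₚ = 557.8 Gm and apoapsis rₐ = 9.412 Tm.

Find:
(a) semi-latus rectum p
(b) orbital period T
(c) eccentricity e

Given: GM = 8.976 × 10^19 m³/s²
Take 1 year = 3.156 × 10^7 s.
rₚ = 557.8 Gm = 5.578 × 10^11 m
rₐ = 9.412 Tm = 9.412 × 10^12 m
GM = 8.976 × 10^19 m³/s²
a = (rₚ + rₐ)/2 = 4.9849 × 10^12 m
e = (rₐ − rₚ)/(rₐ + rₚ) = (8.8542 × 10^12) / (9.9698 × 10^12) = 0.888102
(a) 1 − e² = 0.211275;  p = a(1 − e²) = 4.9849 × 10^12 × 0.211275 = 1.05318 × 10^12 m ≈ 1.053 Tm
(b) a³ = 1.23871 × 10^38 m³;  T = 2π √(a³/GM) = 2π × 1.17474 × 10^9 s = 7.38113 × 10^9 s ≈ 233.9 years
(c) e = 0.888102 ≈ 0.8881

Final answer:
(a) semi-latus rectum p = 1.053 Tm
(b) orbital period T = 233.9 years
(c) eccentricity e = 0.8881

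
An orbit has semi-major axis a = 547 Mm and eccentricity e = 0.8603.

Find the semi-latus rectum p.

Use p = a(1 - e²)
a = 547 Mm = 5.47 × 10^8 m
e = 0.8603,  e² = 0.740116,  1 − e² = 0.259884
p = a(1 − e²) = 5.47 × 10^8 m × 0.259884 = 1.42156 × 10^8 m ≈ 142.2 Mm

Final answer: p = 142.2 Mm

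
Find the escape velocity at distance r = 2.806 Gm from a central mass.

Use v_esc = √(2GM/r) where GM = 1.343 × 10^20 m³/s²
r = 2.806 Gm = 2.806 × 10^9 m
GM = 1.343 × 10^20 m³/s²
2GM/r = 2 × (1.343 × 10^20) / (2.806 × 10^9) = 9.57234 × 10^10 m²/s²
v_esc = √(2GM/r) = 309392 m/s ≈ 309.4 km/s

Final answer: 309.4 km/s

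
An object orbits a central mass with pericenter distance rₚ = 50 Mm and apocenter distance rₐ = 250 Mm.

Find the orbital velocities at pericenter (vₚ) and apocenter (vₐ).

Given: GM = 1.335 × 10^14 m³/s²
rₚ = 50 Mm = 5 × 10^7 m
rₐ = 250 Mm = 2.5 × 10^8 m
GM = 1.335 × 10^14 m³/s²
a = (rₚ + rₐ)/2 = 1.5 × 10^8 m
Vis-viva: v² = GM (2/r − 1/a)
vₚ² = 1.335 × 10^14 × (4 × 10^-8 − 6.66667 × 10^-9) = 4.45 × 10^6 m²/s²
vₚ = 2109.5 m/s ≈ 2.11 km/s
vₐ² = 1.335 × 10^14 × (8 × 10^-9 − 6.66667 × 10^-9) = 178000 m²/s²
vₐ = 421.9 m/s ≈ 421.9 m/s

Final answer: vₚ = 2.11 km/s, vₐ = 421.9 m/s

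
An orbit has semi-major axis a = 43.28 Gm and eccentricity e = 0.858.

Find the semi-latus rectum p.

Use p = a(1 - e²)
a = 43.28 Gm = 4.328 × 10^10 m
e = 0.858,  e² = 0.736164,  1 − e² = 0.263836
p = a(1 − e²) = 4.328 × 10^10 m × 0.263836 = 1.14188 × 10^10 m ≈ 11.42 Gm

Final answer: p = 11.42 Gm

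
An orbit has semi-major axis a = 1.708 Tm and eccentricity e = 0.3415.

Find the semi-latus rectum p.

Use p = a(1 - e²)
a = 1.708 Tm = 1.708 × 10^12 m
e = 0.3415,  e² = 0.116622,  1 − e² = 0.883378
p = a(1 − e²) = 1.708 × 10^12 m × 0.883378 = 1.50881 × 10^12 m ≈ 1.509 Tm

Final answer: p = 1.509 Tm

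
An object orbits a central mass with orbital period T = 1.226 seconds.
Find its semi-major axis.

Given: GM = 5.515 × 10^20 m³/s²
T = 1.226 seconds
GM = 5.515 × 10^20 m³/s²
Kepler's third law: a³ = GM T² / (4π²)
T² = 1.50308 s²
a³ = (5.515 × 10^20) × 1.50308 / (4π²) = 2.09975 × 10^19 m³
a = (a³)^(1/3) = 2.75881 × 10^6 m ≈ 2.759 Mm

Final answer: 2.759 Mm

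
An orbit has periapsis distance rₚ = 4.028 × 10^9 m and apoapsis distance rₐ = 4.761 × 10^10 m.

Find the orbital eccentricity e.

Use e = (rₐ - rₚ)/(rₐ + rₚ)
rₚ = 4.028 × 10^9 m
rₐ = 4.761 × 10^10 m
rₐ − rₚ = 4.3582 × 10^10 m
rₐ + rₚ = 5.1638 × 10^10 m
e = (rₐ − rₚ)/(rₐ + rₚ) = 0.843991

Final answer: e = 0.844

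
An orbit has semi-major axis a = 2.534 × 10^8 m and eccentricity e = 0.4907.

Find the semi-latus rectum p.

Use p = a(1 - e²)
a = 2.534 × 10^8 m
e = 0.4907,  e² = 0.240786,  1 − e² = 0.759214
p = a(1 − e²) = 2.534 × 10^8 m × 0.759214 = 1.92385 × 10^8 m ≈ 1.924 × 10^8 m

Final answer: p = 1.924 × 10^8 m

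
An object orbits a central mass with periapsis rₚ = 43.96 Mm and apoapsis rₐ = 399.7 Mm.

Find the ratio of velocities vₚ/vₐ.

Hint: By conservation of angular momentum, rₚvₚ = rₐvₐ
rₚ = 43.96 Mm = 4.396 × 10^7 m
rₐ = 399.7 Mm = 3.997 × 10^8 m
rₚvₚ = rₐvₐ  ⇒  vₚ/vₐ = rₐ/rₚ
vₚ/vₐ = (3.997 × 10^8) / (4.396 × 10^7) = 9.09236

Final answer: vₚ/vₐ = 9.092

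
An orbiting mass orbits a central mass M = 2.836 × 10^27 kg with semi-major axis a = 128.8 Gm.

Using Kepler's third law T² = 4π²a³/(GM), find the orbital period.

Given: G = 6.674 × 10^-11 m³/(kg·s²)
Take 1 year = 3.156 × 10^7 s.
M = 2.836 × 10^27 kg
GM = G × M = 6.674 × 10^-11 × 2.836 × 10^27 = 1.89275 × 10^17 m³/s²
a = 128.8 Gm = 1.288 × 10^11 m
a³ = 2.13672 × 10^33 m³
T = 2π √(a³/GM) = 2π √((2.13672 × 10^33) / (1.89275 × 10^17)) = 2π × 1.0625 × 10^8 s
T = 6.67586 × 10^8 s ≈ 21.15 years

Final answer: 21.15 years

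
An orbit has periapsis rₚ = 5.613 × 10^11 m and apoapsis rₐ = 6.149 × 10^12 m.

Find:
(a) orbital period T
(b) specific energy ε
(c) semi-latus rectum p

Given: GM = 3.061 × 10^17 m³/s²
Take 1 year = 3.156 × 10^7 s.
rₚ = 5.613 × 10^11 m
rₐ = 6.149 × 10^12 m
GM = 3.061 × 10^17 m³/s²
a = (rₚ + rₐ)/2 = 3.35515 × 10^12 m
e = (rₐ − rₚ)/(rₐ + rₚ) = (5.5877 × 10^12) / (6.7103 × 10^12) = 0.832705
(a) a³ = 3.7769 × 10^37 m³;  T = 2π √(a³/GM) = 2π × 1.1108 × 10^10 s = 6.97937 × 10^10 s ≈ 2211 years
(b) 2a = 6.7103 × 10^12 m;  ε = −GM/(2a) = -45616.4 J/kg ≈ -45.62 kJ/kg
(c) 1 − e² = 0.306602;  p = a(1 − e²) = 3.35515 × 10^12 × 0.306602 = 1.0287 × 10^12 m ≈ 1.029 × 10^12 m

Final answer:
(a) orbital period T = 2211 years
(b) specific energy ε = -45.62 kJ/kg
(c) semi-latus rectum p = 1.029 × 10^12 m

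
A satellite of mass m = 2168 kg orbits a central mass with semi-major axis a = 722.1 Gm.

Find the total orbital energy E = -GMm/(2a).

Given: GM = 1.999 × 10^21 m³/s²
a = 722.1 Gm = 7.221 × 10^11 m
GM = 1.999 × 10^21 m³/s²
2a = 1.4442 × 10^12 m
GMm = 1.999 × 10^21 × 2168 = 4.33383 × 10^24 m³·kg/s²
E = −GMm/(2a) = -3.00085 × 10^12 J ≈ -3.001 TJ

Final answer: -3.001 TJ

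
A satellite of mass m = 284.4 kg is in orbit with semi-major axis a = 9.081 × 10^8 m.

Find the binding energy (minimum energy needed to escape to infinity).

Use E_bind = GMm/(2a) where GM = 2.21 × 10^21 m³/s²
a = 9.081 × 10^8 m
GM = 2.21 × 10^21 m³/s²
m = 284.4 kg
GMm = 2.21 × 10^21 × 284.4 = 6.28524 × 10^23 m³·kg/s²
2a = 1.8162 × 10^9 m
E_bind = GMm/(2a) = 3.46065 × 10^14 J ≈ 346.1 TJ

Final answer: 346.1 TJ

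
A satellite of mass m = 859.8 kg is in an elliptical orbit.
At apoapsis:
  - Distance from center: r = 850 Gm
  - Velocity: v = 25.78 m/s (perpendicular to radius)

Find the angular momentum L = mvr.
r = 850 Gm = 8.5 × 10^11 m
v = 25.78 m/s
vr = 25.78 × 8.5 × 10^11 = 2.1913 × 10^13 m²/s
L = m × vr = 859.8 × 2.1913 × 10^13 = 1.88408 × 10^16 kg·m²/s ≈ 1.884 × 10^16 kg·m²/s

Final answer: L = 1.884 × 10^16 kg·m²/s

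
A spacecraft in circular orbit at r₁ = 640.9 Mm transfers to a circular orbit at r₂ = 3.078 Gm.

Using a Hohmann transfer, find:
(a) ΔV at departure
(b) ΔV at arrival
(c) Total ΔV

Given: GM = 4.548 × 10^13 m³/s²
r₁ = 640.9 Mm = 6.409 × 10^8 m
r₂ = 3.078 Gm = 3.078 × 10^9 m
GM = 4.548 × 10^13 m³/s²
Transfer ellipse: a_t = (r₁ + r₂)/2 = 1.85945 × 10^9 m
Circular speed at r₁: v₁ = √(GM/r₁) = 266.388 m/s
Transfer speed at r₁ (periapsis): v₁ₜ = √(GM(2/r₁ − 1/a_t)) = 342.734 m/s
(a) ΔV₁ = v₁ₜ − v₁ = 76.3457 m/s ≈ 76.35 m/s
Circular speed at r₂: v₂ = √(GM/r₂) = 121.556 m/s
Transfer speed at r₂ (apoapsis): v₂ₜ = √(GM(2/r₂ − 1/a_t)) = 71.3639 m/s
(b) ΔV₂ = v₂ − v₂ₜ = 50.1919 m/s ≈ 50.19 m/s
(c) ΔV_total = ΔV₁ + ΔV₂ = 126.538 m/s ≈ 126.5 m/s

Final answer:
(a) ΔV₁ = 76.35 m/s
(b) ΔV₂ = 50.19 m/s
(c) ΔV_total = 126.5 m/s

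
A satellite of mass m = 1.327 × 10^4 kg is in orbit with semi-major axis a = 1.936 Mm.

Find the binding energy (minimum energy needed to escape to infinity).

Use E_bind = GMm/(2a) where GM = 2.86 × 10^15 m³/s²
a = 1.936 Mm = 1.936 × 10^6 m
GM = 2.86 × 10^15 m³/s²
m = 1.327 × 10^4 kg
GMm = 2.86 × 10^15 × 13270 = 3.79522 × 10^19 m³·kg/s²
2a = 3.872 × 10^6 m
E_bind = GMm/(2a) = 9.8017 × 10^12 J ≈ 9.802 TJ

Final answer: 9.802 TJ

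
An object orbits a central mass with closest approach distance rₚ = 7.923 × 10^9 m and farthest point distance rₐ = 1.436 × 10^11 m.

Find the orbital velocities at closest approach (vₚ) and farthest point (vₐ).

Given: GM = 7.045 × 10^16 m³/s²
rₚ = 7.923 × 10^9 m
rₐ = 1.436 × 10^11 m
GM = 7.045 × 10^16 m³/s²
a = (rₚ + rₐ)/2 = 7.57615 × 10^10 m
Vis-viva: v² = GM (2/r − 1/a)
vₚ² = 7.045 × 10^16 × (2.5243 × 10^-10 − 1.31993 × 10^-11) = 1.68538 × 10^7 m²/s²
vₚ = 4105.34 m/s ≈ 4.105 km/s
vₐ² = 7.045 × 10^16 × (1.39276 × 10^-11 − 1.31993 × 10^-11) = 51305.9 m²/s²
vₐ = 226.508 m/s ≈ 226.5 m/s

Final answer: vₚ = 4.105 km/s, vₐ = 226.5 m/s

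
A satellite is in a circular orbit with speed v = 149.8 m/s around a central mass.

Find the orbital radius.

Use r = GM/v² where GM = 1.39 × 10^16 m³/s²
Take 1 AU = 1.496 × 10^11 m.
v = 149.8 m/s
GM = 1.39 × 10^16 m³/s²
v² = 22440 m²/s²
r = GM/v² = (1.39 × 10^16) / 22440 = 6.19428 × 10^11 m ≈ 4.141 AU

Final answer: 4.141 AU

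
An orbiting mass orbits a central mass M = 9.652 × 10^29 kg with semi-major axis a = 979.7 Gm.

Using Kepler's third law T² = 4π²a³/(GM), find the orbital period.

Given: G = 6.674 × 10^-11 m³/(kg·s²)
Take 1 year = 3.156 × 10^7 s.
M = 9.652 × 10^29 kg
GM = G × M = 6.674 × 10^-11 × 9.652 × 10^29 = 6.44174 × 10^19 m³/s²
a = 979.7 Gm = 9.797 × 10^11 m
a³ = 9.40328 × 10^35 m³
T = 2π √(a³/GM) = 2π √((9.40328 × 10^35) / (6.44174 × 10^19)) = 2π × 1.2082 × 10^8 s
T = 7.59133 × 10^8 s ≈ 24.05 years

Final answer: 24.05 years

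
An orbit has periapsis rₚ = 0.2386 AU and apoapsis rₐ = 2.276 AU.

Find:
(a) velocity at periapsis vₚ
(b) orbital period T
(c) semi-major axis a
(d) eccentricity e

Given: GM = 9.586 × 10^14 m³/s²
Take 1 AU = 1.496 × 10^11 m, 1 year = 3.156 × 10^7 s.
rₚ = 0.2386 AU = 3.56946 × 10^10 m
rₐ = 2.276 AU = 3.4049 × 10^11 m
GM = 9.586 × 10^14 m³/s²
a = (rₚ + rₐ)/2 = 1.88092 × 10^11 m
e = (rₐ − rₚ)/(rₐ + rₚ) = (3.04795 × 10^11) / (3.76184 × 10^11) = 0.810228
(a) vₚ² = GM (2/rₚ − 1/a) = 9.586 × 10^14 × (5.60309 × 10^-11 − 5.31654 × 10^-12) = 48614.8 m²/s²;  vₚ = 220.488 m/s ≈ 220.5 m/s
(b) a³ = 6.65444 × 10^33 m³;  T = 2π √(a³/GM) = 2π × 2.63474 × 10^9 s = 1.65545 × 10^10 s ≈ 524.5 years
(c) a = 1.88092 × 10^11 m ≈ 1.257 AU
(d) e = 0.810228 ≈ 0.8102

Final answer:
(a) velocity at periapsis vₚ = 220.5 m/s
(b) orbital period T = 524.5 years
(c) semi-major axis a = 1.257 AU
(d) eccentricity e = 0.8102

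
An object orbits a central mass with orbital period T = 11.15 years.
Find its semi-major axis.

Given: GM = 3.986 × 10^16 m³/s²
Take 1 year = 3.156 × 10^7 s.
T = 11.15 years = 3.51894 × 10^8 s
GM = 3.986 × 10^16 m³/s²
Kepler's third law: a³ = GM T² / (4π²)
T² = 1.23829 × 10^17 s²
a³ = (3.986 × 10^16) × (1.23829 × 10^17) / (4π²) = 1.25026 × 10^32 m³
a = (a³)^(1/3) = 5.00035 × 10^10 m ≈ 50 Gm

Final answer: 50 Gm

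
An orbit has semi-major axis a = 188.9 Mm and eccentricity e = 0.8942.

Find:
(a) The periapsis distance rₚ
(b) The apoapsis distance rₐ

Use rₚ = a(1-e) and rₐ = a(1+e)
a = 188.9 Mm = 1.889 × 10^8 m
e = 0.8942:  1 − e = 0.1058,  1 + e = 1.8942
(a) rₚ = a(1 − e) = 1.889 × 10^8 m × 0.1058 = 1.99856 × 10^7 m ≈ 19.99 Mm
(b) rₐ = a(1 + e) = 1.889 × 10^8 m × 1.8942 = 3.57814 × 10^8 m ≈ 357.8 Mm

Final answer:
(a) rₚ = 19.99 Mm
(b) rₐ = 357.8 Mm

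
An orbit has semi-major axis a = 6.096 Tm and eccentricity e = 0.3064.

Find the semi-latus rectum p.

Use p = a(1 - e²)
a = 6.096 Tm = 6.096 × 10^12 m
e = 0.3064,  e² = 0.093881,  1 − e² = 0.906119
p = a(1 − e²) = 6.096 × 10^12 m × 0.906119 = 5.5237 × 10^12 m ≈ 5.524 Tm

Final answer: p = 5.524 Tm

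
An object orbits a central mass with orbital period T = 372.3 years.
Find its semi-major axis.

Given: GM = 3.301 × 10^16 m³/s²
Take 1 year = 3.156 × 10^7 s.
T = 372.3 years = 1.17498 × 10^10 s
GM = 3.301 × 10^16 m³/s²
Kepler's third law: a³ = GM T² / (4π²)
T² = 1.38058 × 10^20 s²
a³ = (3.301 × 10^16) × (1.38058 × 10^20) / (4π²) = 1.15437 × 10^35 m³
a = (a³)^(1/3) = 4.8691 × 10^11 m ≈ 4.869 × 10^11 m

Final answer: 4.869 × 10^11 m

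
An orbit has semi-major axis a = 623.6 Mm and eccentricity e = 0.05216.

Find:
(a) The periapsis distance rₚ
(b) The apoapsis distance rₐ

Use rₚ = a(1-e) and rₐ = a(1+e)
a = 623.6 Mm = 6.236 × 10^8 m
e = 0.05216:  1 − e = 0.94784,  1 + e = 1.05216
(a) rₚ = a(1 − e) = 6.236 × 10^8 m × 0.94784 = 5.91073 × 10^8 m ≈ 591.1 Mm
(b) rₐ = a(1 + e) = 6.236 × 10^8 m × 1.05216 = 6.56127 × 10^8 m ≈ 656.1 Mm

Final answer:
(a) rₚ = 591.1 Mm
(b) rₐ = 656.1 Mm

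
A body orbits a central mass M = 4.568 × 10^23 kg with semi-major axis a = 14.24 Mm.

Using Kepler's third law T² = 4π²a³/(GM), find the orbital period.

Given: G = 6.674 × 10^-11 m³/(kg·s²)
M = 4.568 × 10^23 kg
GM = G × M = 6.674 × 10^-11 × 4.568 × 10^23 = 3.04868 × 10^13 m³/s²
a = 14.24 Mm = 1.424 × 10^7 m
a³ = 2.88755 × 10^21 m³
T = 2π √(a³/GM) = 2π √((2.88755 × 10^21) / (3.04868 × 10^13)) = 2π × 9732.15 s
T = 61148.9 s ≈ 16.99 hours

Final answer: 16.99 hours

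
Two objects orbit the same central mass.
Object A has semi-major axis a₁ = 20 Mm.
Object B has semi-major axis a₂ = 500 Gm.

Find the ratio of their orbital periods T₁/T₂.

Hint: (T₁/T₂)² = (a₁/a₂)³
a₁ = 20 Mm = 2 × 10^7 m
a₂ = 500 Gm = 5 × 10^11 m
a₁/a₂ = 4 × 10^-5
T₁/T₂ = (a₁/a₂)^(3/2) = (4 × 10^-5)^1.5 = 2.52982 × 10^-7

Final answer: T₁/T₂ = 2.53 × 10^-7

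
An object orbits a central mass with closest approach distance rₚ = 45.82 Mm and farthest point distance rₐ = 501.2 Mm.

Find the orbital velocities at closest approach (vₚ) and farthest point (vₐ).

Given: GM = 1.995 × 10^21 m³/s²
rₚ = 45.82 Mm = 4.582 × 10^7 m
rₐ = 501.2 Mm = 5.012 × 10^8 m
GM = 1.995 × 10^21 m³/s²
a = (rₚ + rₐ)/2 = 2.7351 × 10^8 m
Vis-viva: v² = GM (2/r − 1/a)
vₚ² = 1.995 × 10^21 × (4.36491 × 10^-8 − 3.65617 × 10^-9) = 7.97858 × 10^13 m²/s²
vₚ = 8.93229 × 10^6 m/s ≈ 8932 km/s
vₐ² = 1.995 × 10^21 × (3.99042 × 10^-9 − 3.65617 × 10^-9) = 6.66828 × 10^11 m²/s²
vₐ = 816595 m/s ≈ 816.6 km/s

Final answer: vₚ = 8932 km/s, vₐ = 816.6 km/s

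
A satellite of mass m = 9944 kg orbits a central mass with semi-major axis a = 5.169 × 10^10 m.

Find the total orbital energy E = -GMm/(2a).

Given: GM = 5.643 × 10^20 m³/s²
a = 5.169 × 10^10 m
GM = 5.643 × 10^20 m³/s²
2a = 1.0338 × 10^11 m
GMm = 5.643 × 10^20 × 9944 = 5.6114 × 10^24 m³·kg/s²
E = −GMm/(2a) = -5.42793 × 10^13 J ≈ -54.28 TJ

Final answer: -54.28 TJ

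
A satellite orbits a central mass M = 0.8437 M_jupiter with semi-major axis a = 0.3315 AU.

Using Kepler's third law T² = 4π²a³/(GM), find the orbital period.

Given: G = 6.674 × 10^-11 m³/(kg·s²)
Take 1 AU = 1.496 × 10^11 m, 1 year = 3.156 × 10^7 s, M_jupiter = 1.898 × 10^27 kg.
M = 0.8437 M_jupiter = 1.60134 × 10^27 kg
GM = G × M = 6.674 × 10^-11 × 1.60134 × 10^27 = 1.06874 × 10^17 m³/s²
a = 0.3315 AU = 4.95924 × 10^10 m
a³ = 1.21968 × 10^32 m³
T = 2π √(a³/GM) = 2π √((1.21968 × 10^32) / (1.06874 × 10^17)) = 2π × 3.37822 × 10^7 s
T = 2.1226 × 10^8 s ≈ 6.726 years

Final answer: 6.726 years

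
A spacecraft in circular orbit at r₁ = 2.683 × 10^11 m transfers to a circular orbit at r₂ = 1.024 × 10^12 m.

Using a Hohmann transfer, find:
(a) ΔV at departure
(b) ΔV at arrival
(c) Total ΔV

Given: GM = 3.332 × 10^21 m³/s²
r₁ = 2.683 × 10^11 m
r₂ = 1.024 × 10^12 m
GM = 3.332 × 10^21 m³/s²
Transfer ellipse: a_t = (r₁ + r₂)/2 = 6.4615 × 10^11 m
Circular speed at r₁: v₁ = √(GM/r₁) = 111440 m/s
Transfer speed at r₁ (periapsis): v₁ₜ = √(GM(2/r₁ − 1/a_t)) = 140290 m/s
(a) ΔV₁ = v₁ₜ − v₁ = 28849.3 m/s ≈ 28.85 km/s
Circular speed at r₂: v₂ = √(GM/r₂) = 57043 m/s
Transfer speed at r₂ (apoapsis): v₂ₜ = √(GM(2/r₂ − 1/a_t)) = 36757.5 m/s
(b) ΔV₂ = v₂ − v₂ₜ = 20285.5 m/s ≈ 20.29 km/s
(c) ΔV_total = ΔV₁ + ΔV₂ = 49134.8 m/s ≈ 49.13 km/s

Final answer:
(a) ΔV₁ = 28.85 km/s
(b) ΔV₂ = 20.29 km/s
(c) ΔV_total = 49.13 km/s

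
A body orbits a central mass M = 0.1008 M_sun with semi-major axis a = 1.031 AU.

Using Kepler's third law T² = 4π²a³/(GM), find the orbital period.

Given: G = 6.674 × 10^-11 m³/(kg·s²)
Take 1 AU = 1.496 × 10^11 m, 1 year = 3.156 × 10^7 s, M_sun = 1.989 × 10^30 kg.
M = 0.1008 M_sun = 2.00491 × 10^29 kg
GM = G × M = 6.674 × 10^-11 × 2.00491 × 10^29 = 1.33808 × 10^19 m³/s²
a = 1.031 AU = 1.54238 × 10^11 m
a³ = 3.66919 × 10^33 m³
T = 2π √(a³/GM) = 2π √((3.66919 × 10^33) / (1.33808 × 10^19)) = 2π × 1.65594 × 10^7 s
T = 1.04046 × 10^8 s ≈ 3.297 years

Final answer: 3.297 years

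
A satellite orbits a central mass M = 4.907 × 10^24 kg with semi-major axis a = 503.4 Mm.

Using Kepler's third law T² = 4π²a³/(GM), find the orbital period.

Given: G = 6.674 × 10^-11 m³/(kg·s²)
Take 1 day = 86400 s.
M = 4.907 × 10^24 kg
GM = G × M = 6.674 × 10^-11 × 4.907 × 10^24 = 3.27493 × 10^14 m³/s²
a = 503.4 Mm = 5.034 × 10^8 m
a³ = 1.27567 × 10^26 m³
T = 2π √(a³/GM) = 2π √((1.27567 × 10^26) / (3.27493 × 10^14)) = 2π × 624121 s
T = 3.92147 × 10^6 s ≈ 45.39 days

Final answer: 45.39 days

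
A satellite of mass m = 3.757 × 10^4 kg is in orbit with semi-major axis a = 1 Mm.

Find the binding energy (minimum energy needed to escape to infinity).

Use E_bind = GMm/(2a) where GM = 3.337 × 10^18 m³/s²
a = 1 Mm = 1 × 10^6 m
GM = 3.337 × 10^18 m³/s²
m = 3.757 × 10^4 kg
GMm = 3.337 × 10^18 × 37570 = 1.25371 × 10^23 m³·kg/s²
2a = 2 × 10^6 m
E_bind = GMm/(2a) = 6.26855 × 10^16 J ≈ 62.69 PJ

Final answer: 62.69 PJ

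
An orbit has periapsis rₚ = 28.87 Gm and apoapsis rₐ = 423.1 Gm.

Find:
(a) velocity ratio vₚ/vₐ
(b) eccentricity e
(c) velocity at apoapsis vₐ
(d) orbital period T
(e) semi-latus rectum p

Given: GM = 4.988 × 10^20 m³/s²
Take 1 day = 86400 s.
rₚ = 28.87 Gm = 2.887 × 10^10 m
rₐ = 423.1 Gm = 4.231 × 10^11 m
GM = 4.988 × 10^20 m³/s²
a = (rₚ + rₐ)/2 = 2.25985 × 10^11 m
e = (rₐ − rₚ)/(rₐ + rₚ) = (3.9423 × 10^11) / (4.5197 × 10^11) = 0.872248
(a) vₚ/vₐ = rₐ/rₚ (angular momentum) = (4.231 × 10^11) / (2.887 × 10^10) = 14.6554 ≈ 14.66
(b) e = 0.872248 ≈ 0.8722
(c) vₐ² = GM (2/rₐ − 1/a) = 4.988 × 10^20 × (4.72701 × 10^-12 − 4.42507 × 10^-12) = 1.50609 × 10^8 m²/s²;  vₐ = 12272.3 m/s ≈ 12.27 km/s
(d) a³ = 1.15409 × 10^34 m³;  T = 2π √(a³/GM) = 2π × 4.81012 × 10^6 s = 3.02229 × 10^7 s ≈ 349.8 days
(e) 1 − e² = 0.239183;  p = a(1 − e²) = 2.25985 × 10^11 × 0.239183 = 5.40518 × 10^10 m ≈ 54.05 Gm

Final answer:
(a) velocity ratio vₚ/vₐ = 14.66
(b) eccentricity e = 0.8722
(c) velocity at apoapsis vₐ = 12.27 km/s
(d) orbital period T = 349.8 days
(e) semi-latus rectum p = 54.05 Gm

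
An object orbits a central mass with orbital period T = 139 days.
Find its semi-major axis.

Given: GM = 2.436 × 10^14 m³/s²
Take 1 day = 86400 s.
T = 139 days = 1.20096 × 10^7 s
GM = 2.436 × 10^14 m³/s²
Kepler's third law: a³ = GM T² / (4π²)
T² = 1.4423 × 10^14 s²
a³ = (2.436 × 10^14) × (1.4423 × 10^14) / (4π²) = 8.89968 × 10^26 m³
a = (a³)^(1/3) = 9.61889 × 10^8 m ≈ 961.9 Mm

Final answer: 961.9 Mm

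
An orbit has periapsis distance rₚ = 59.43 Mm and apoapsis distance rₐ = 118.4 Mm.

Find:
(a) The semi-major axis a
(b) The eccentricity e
rₚ = 59.43 Mm = 5.943 × 10^7 m
rₐ = 118.4 Mm = 1.184 × 10^8 m
(a) a = (rₚ + rₐ)/2 = 8.8915 × 10^7 m ≈ 88.92 Mm
(b) e = (rₐ − rₚ)/(rₐ + rₚ) = (5.897 × 10^7) / (1.7783 × 10^8) = 0.331609

Final answer:
(a) a = 88.92 Mm
(b) e = 0.3316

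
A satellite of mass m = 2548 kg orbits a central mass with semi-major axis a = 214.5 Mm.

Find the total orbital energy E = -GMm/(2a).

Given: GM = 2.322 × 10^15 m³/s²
a = 214.5 Mm = 2.145 × 10^8 m
GM = 2.322 × 10^15 m³/s²
2a = 4.29 × 10^8 m
GMm = 2.322 × 10^15 × 2548 = 5.91646 × 10^18 m³·kg/s²
E = −GMm/(2a) = -1.37913 × 10^10 J ≈ -13.79 GJ

Final answer: -13.79 GJ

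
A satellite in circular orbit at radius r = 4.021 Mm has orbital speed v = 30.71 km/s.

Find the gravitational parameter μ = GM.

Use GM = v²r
r = 4.021 Mm = 4.021 × 10^6 m
v = 30.71 km/s = 30710 m/s
v² = 9.43104 × 10^8 m²/s²
GM = v²r = 9.43104 × 10^8 × 4.021 × 10^6 = 3.79222 × 10^15 m³/s²
GM ≈ 3.792 × 10^15 m³/s²

Final answer: GM = 3.792 × 10^15 m³/s²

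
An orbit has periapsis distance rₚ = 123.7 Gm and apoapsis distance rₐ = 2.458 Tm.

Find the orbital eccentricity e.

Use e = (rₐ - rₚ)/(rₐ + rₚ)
rₚ = 123.7 Gm = 1.237 × 10^11 m
rₐ = 2.458 Tm = 2.458 × 10^12 m
rₐ − rₚ = 2.3343 × 10^12 m
rₐ + rₚ = 2.5817 × 10^12 m
e = (rₐ − rₚ)/(rₐ + rₚ) = 0.904172

Final answer: e = 0.9042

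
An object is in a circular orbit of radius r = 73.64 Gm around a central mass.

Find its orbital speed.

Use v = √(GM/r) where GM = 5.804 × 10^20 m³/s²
r = 73.64 Gm = 7.364 × 10^10 m
GM = 5.804 × 10^20 m³/s²
GM/r = (5.804 × 10^20) / (7.364 × 10^10) = 7.88159 × 10^9 m²/s²
v = √(GM/r) = 88778.3 m/s ≈ 88.78 km/s

Final answer: 88.78 km/s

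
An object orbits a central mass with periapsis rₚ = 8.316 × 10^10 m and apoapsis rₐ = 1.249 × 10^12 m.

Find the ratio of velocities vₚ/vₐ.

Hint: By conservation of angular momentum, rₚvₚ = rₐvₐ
rₚ = 8.316 × 10^10 m
rₐ = 1.249 × 10^12 m
rₚvₚ = rₐvₐ  ⇒  vₚ/vₐ = rₐ/rₚ
vₚ/vₐ = (1.249 × 10^12) / (8.316 × 10^10) = 15.0192

Final answer: vₚ/vₐ = 15.02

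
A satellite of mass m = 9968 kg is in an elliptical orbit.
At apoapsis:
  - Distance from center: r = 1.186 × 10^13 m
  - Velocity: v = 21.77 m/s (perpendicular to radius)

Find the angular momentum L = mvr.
r = 1.186 × 10^13 m
v = 21.77 m/s
vr = 21.77 × 1.186 × 10^13 = 2.58192 × 10^14 m²/s
L = m × vr = 9968 × 2.58192 × 10^14 = 2.57366 × 10^18 kg·m²/s ≈ 2.574 × 10^18 kg·m²/s

Final answer: L = 2.574 × 10^18 kg·m²/s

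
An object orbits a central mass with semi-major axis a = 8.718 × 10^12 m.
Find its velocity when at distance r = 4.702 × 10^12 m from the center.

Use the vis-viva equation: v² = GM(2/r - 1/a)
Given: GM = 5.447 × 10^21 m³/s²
a = 8.718 × 10^12 m
r = 4.702 × 10^12 m
GM = 5.447 × 10^21 m³/s²
2/r − 1/a = 4.25351 × 10^-13 − 1.14705 × 10^-13 = 3.10646 × 10^-13 m⁻¹
v² = GM (2/r − 1/a) = 1.69209 × 10^9 m²/s²
v = 41135 m/s ≈ 41.13 km/s

Final answer: 41.13 km/s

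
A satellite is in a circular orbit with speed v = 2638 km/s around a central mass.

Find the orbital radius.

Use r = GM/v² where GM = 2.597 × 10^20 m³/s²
v = 2638 km/s = 2.638 × 10^6 m/s
GM = 2.597 × 10^20 m³/s²
v² = 6.95904 × 10^12 m²/s²
r = GM/v² = (2.597 × 10^20) / (6.95904 × 10^12) = 3.73183 × 10^7 m ≈ 37.32 Mm

Final answer: 37.32 Mm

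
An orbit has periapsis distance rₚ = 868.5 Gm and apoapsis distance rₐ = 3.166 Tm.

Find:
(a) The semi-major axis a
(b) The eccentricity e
rₚ = 868.5 Gm = 8.685 × 10^11 m
rₐ = 3.166 Tm = 3.166 × 10^12 m
(a) a = (rₚ + rₐ)/2 = 2.01725 × 10^12 m ≈ 2.017 Tm
(b) e = (rₐ − rₚ)/(rₐ + rₚ) = (2.2975 × 10^12) / (4.0345 × 10^12) = 0.569463

Final answer:
(a) a = 2.017 Tm
(b) e = 0.5695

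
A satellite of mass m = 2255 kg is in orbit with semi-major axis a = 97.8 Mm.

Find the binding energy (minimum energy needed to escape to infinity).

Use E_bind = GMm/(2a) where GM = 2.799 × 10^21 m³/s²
a = 97.8 Mm = 9.78 × 10^7 m
GM = 2.799 × 10^21 m³/s²
m = 2255 kg
GMm = 2.799 × 10^21 × 2255 = 6.31174 × 10^24 m³·kg/s²
2a = 1.956 × 10^8 m
E_bind = GMm/(2a) = 3.22686 × 10^16 J ≈ 32.27 PJ

Final answer: 32.27 PJ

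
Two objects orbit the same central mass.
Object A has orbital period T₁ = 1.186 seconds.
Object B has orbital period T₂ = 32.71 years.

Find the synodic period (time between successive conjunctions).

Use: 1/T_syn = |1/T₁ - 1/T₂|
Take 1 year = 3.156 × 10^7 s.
T₁ = 1.186 seconds
T₂ = 32.71 years = 1.03233 × 10^9 s
1/T₁ = 0.84317 s⁻¹
1/T₂ = 9.68685 × 10^-10 s⁻¹
|1/T₁ − 1/T₂| = 0.84317 s⁻¹
T_syn = 1 / |1/T₁ − 1/T₂| = 1.186 s ≈ 1.186 seconds

Final answer: T_syn = 1.186 seconds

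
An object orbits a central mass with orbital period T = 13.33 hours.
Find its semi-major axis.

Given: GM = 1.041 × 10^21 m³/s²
T = 13.33 hours = 47988 s
GM = 1.041 × 10^21 m³/s²
Kepler's third law: a³ = GM T² / (4π²)
T² = 2.30285 × 10^9 s²
a³ = (1.041 × 10^21) × (2.30285 × 10^9) / (4π²) = 6.07234 × 10^28 m³
a = (a³)^(1/3) = 3.93054 × 10^9 m ≈ 3.931 × 10^9 m

Final answer: 3.931 × 10^9 m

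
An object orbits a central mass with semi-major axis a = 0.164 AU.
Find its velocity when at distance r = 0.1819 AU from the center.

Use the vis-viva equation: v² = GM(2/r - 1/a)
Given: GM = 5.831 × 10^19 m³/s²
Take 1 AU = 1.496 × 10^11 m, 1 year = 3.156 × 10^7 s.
a = 0.164 AU = 2.45344 × 10^10 m
r = 0.1819 AU = 2.72122 × 10^10 m
GM = 5.831 × 10^19 m³/s²
2/r − 1/a = 7.34963 × 10^-11 − 4.07591 × 10^-11 = 3.27372 × 10^-11 m⁻¹
v² = GM (2/r − 1/a) = 1.90891 × 10^9 m²/s²
v = 43691.1 m/s ≈ 9.217 AU/year

Final answer: 9.217 AU/year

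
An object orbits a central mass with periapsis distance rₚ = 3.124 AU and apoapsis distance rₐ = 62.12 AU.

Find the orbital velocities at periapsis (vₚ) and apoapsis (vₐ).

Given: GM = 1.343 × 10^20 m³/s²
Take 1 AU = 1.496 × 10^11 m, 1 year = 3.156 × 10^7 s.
rₚ = 3.124 AU = 4.6735 × 10^11 m
rₐ = 62.12 AU = 9.29315 × 10^12 m
GM = 1.343 × 10^20 m³/s²
a = (rₚ + rₐ)/2 = 4.88025 × 10^12 m
Vis-viva: v² = GM (2/r − 1/a)
vₚ² = 1.343 × 10^20 × (4.27944 × 10^-12 − 2.04907 × 10^-13) = 5.4721 × 10^8 m²/s²
vₚ = 23392.5 m/s ≈ 4.935 AU/year
vₐ² = 1.343 × 10^20 × (2.15212 × 10^-13 − 2.04907 × 10^-13) = 1.38393 × 10^6 m²/s²
vₐ = 1176.4 m/s ≈ 0.2482 AU/year

Final answer: vₚ = 4.935 AU/year, vₐ = 0.2482 AU/year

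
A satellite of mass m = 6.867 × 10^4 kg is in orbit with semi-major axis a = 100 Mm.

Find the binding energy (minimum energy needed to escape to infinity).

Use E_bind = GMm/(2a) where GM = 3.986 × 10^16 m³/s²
a = 100 Mm = 1 × 10^8 m
GM = 3.986 × 10^16 m³/s²
m = 6.867 × 10^4 kg
GMm = 3.986 × 10^16 × 68670 = 2.73719 × 10^21 m³·kg/s²
2a = 2 × 10^8 m
E_bind = GMm/(2a) = 1.36859 × 10^13 J ≈ 13.69 TJ

Final answer: 13.69 TJ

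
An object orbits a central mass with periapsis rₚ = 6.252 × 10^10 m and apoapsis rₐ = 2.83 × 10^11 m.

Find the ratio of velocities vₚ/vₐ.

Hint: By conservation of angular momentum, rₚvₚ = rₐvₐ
rₚ = 6.252 × 10^10 m
rₐ = 2.83 × 10^11 m
rₚvₚ = rₐvₐ  ⇒  vₚ/vₐ = rₐ/rₚ
vₚ/vₐ = (2.83 × 10^11) / (6.252 × 10^10) = 4.52655

Final answer: vₚ/vₐ = 4.527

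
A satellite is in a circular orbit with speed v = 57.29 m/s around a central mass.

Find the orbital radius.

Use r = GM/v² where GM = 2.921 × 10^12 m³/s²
v = 57.29 m/s
GM = 2.921 × 10^12 m³/s²
v² = 3282.14 m²/s²
r = GM/v² = (2.921 × 10^12) / 3282.14 = 8.89967 × 10^8 m ≈ 8.9 × 10^8 m

Final answer: 8.9 × 10^8 m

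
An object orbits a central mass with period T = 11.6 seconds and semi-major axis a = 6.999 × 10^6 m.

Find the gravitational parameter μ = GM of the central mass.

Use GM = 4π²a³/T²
T = 11.6 seconds
a = 6.999 × 10^6 m
a³ = 3.42853 × 10^20 m³
T² = 134.56 s²
GM = 4π² × (3.42853 × 10^20) / 134.56 = 1.00589 × 10^20 m³/s²
GM ≈ 1.006 × 10^20 m³/s²

Final answer: GM = 1.006 × 10^20 m³/s²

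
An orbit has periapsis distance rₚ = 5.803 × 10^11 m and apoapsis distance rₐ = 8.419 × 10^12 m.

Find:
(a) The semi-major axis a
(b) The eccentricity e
rₚ = 5.803 × 10^11 m
rₐ = 8.419 × 10^12 m
(a) a = (rₚ + rₐ)/2 = 4.49965 × 10^12 m ≈ 4.5 × 10^12 m
(b) e = (rₐ − rₚ)/(rₐ + rₚ) = (7.8387 × 10^12) / (8.9993 × 10^12) = 0.871034

Final answer:
(a) a = 4.5 × 10^12 m
(b) e = 0.871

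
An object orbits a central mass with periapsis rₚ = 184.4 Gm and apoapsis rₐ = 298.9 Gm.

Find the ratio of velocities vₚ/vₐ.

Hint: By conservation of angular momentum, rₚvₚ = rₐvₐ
rₚ = 184.4 Gm = 1.844 × 10^11 m
rₐ = 298.9 Gm = 2.989 × 10^11 m
rₚvₚ = rₐvₐ  ⇒  vₚ/vₐ = rₐ/rₚ
vₚ/vₐ = (2.989 × 10^11) / (1.844 × 10^11) = 1.62093

Final answer: vₚ/vₐ = 1.621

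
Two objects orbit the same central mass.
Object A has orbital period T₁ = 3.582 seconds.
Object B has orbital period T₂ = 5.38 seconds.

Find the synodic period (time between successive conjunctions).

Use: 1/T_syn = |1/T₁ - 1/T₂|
T₁ = 3.582 seconds
T₂ = 5.38 seconds
1/T₁ = 0.279174 s⁻¹
1/T₂ = 0.185874 s⁻¹
|1/T₁ − 1/T₂| = 0.0933 s⁻¹
T_syn = 1 / |1/T₁ − 1/T₂| = 10.7181 s ≈ 10.72 seconds

Final answer: T_syn = 10.72 seconds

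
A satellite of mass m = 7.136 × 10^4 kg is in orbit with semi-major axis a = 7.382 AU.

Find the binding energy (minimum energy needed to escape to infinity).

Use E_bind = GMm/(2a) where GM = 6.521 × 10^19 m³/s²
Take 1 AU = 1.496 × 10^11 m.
a = 7.382 AU = 1.10435 × 10^12 m
GM = 6.521 × 10^19 m³/s²
m = 7.136 × 10^4 kg
GMm = 6.521 × 10^19 × 71360 = 4.65339 × 10^24 m³·kg/s²
2a = 2.20869 × 10^12 m
E_bind = GMm/(2a) = 2.10685 × 10^12 J ≈ 2.107 TJ

Final answer: 2.107 TJ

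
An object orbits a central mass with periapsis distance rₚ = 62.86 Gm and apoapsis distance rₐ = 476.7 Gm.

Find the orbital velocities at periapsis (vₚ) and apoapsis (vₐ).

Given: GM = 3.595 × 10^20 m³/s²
rₚ = 62.86 Gm = 6.286 × 10^10 m
rₐ = 476.7 Gm = 4.767 × 10^11 m
GM = 3.595 × 10^20 m³/s²
a = (rₚ + rₐ)/2 = 2.6978 × 10^11 m
Vis-viva: v² = GM (2/r − 1/a)
vₚ² = 3.595 × 10^20 × (3.18167 × 10^-11 − 3.70672 × 10^-12) = 1.01055 × 10^10 m²/s²
vₚ = 100526 m/s ≈ 100.5 km/s
vₐ² = 3.595 × 10^20 × (4.19551 × 10^-12 − 3.70672 × 10^-12) = 1.75719 × 10^8 m²/s²
vₐ = 13255.9 m/s ≈ 13.26 km/s

Final answer: vₚ = 100.5 km/s, vₐ = 13.26 km/s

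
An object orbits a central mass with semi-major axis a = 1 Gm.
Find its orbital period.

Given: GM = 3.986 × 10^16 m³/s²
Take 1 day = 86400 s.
a = 1 Gm = 1 × 10^9 m
GM = 3.986 × 10^16 m³/s²
a³ = 1 × 10^27 m³
T = 2π √(a³/GM) = 2π √((1 × 10^27) / (3.986 × 10^16)) = 2π × 158391 s
T = 995202 s ≈ 11.52 days

Final answer: 11.52 days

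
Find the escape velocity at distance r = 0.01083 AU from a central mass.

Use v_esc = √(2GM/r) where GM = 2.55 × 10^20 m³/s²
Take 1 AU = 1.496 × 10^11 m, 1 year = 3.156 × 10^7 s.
r = 0.01083 AU = 1.62017 × 10^9 m
GM = 2.55 × 10^20 m³/s²
2GM/r = 2 × (2.55 × 10^20) / (1.62017 × 10^9) = 3.14782 × 10^11 m²/s²
v_esc = √(2GM/r) = 561055 m/s ≈ 118.4 AU/year

Final answer: 118.4 AU/year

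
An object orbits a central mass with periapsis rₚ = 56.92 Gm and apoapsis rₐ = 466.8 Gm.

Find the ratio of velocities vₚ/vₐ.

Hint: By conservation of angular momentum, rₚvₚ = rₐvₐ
rₚ = 56.92 Gm = 5.692 × 10^10 m
rₐ = 466.8 Gm = 4.668 × 10^11 m
rₚvₚ = rₐvₐ  ⇒  vₚ/vₐ = rₐ/rₚ
vₚ/vₐ = (4.668 × 10^11) / (5.692 × 10^10) = 8.20098

Final answer: vₚ/vₐ = 8.201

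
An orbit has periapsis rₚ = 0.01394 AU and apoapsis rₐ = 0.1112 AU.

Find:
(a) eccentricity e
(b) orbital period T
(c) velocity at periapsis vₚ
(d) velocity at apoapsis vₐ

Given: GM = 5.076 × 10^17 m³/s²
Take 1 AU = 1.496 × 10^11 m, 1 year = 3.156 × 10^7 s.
rₚ = 0.01394 AU = 2.08542 × 10^9 m
rₐ = 0.1112 AU = 1.66355 × 10^10 m
GM = 5.076 × 10^17 m³/s²
a = (rₚ + rₐ)/2 = 9.36047 × 10^9 m
e = (rₐ − rₚ)/(rₐ + rₚ) = (1.45501 × 10^10) / (1.87209 × 10^10) = 0.77721
(a) e = 0.77721 ≈ 0.7772
(b) a³ = 8.2015 × 10^29 m³;  T = 2π √(a³/GM) = 2π × 1.27112 × 10^6 s = 7.98667 × 10^6 s ≈ 0.2531 years
(c) vₚ² = GM (2/rₚ − 1/a) = 5.076 × 10^17 × (9.59038 × 10^-10 − 1.06832 × 10^-10) = 4.32579 × 10^8 m²/s²;  vₚ = 20798.5 m/s ≈ 4.388 AU/year
(d) vₐ² = GM (2/rₐ − 1/a) = 5.076 × 10^17 × (1.20225 × 10^-10 − 1.06832 × 10^-10) = 6.79801 × 10^6 m²/s²;  vₐ = 2607.3 m/s ≈ 0.55 AU/year

Final answer:
(a) eccentricity e = 0.7772
(b) orbital period T = 0.2531 years
(c) velocity at periapsis vₚ = 4.388 AU/year
(d) velocity at apoapsis vₐ = 0.55 AU/year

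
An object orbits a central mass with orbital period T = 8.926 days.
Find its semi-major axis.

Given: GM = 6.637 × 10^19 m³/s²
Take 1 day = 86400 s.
T = 8.926 days = 771206 s
GM = 6.637 × 10^19 m³/s²
Kepler's third law: a³ = GM T² / (4π²)
T² = 5.94759 × 10^11 s²
a³ = (6.637 × 10^19) × (5.94759 × 10^11) / (4π²) = 9.99893 × 10^29 m³
a = (a³)^(1/3) = 9.99964 × 10^9 m ≈ 10 Gm

Final answer: 10 Gm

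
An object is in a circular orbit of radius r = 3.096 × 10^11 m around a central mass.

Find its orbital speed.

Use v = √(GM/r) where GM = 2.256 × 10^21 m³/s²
r = 3.096 × 10^11 m
GM = 2.256 × 10^21 m³/s²
GM/r = (2.256 × 10^21) / (3.096 × 10^11) = 7.28682 × 10^9 m²/s²
v = √(GM/r) = 85362.9 m/s ≈ 85.36 km/s

Final answer: 85.36 km/s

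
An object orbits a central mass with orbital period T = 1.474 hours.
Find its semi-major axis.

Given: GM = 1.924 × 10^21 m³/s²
T = 1.474 hours = 5306.4 s
GM = 1.924 × 10^21 m³/s²
Kepler's third law: a³ = GM T² / (4π²)
T² = 2.81579 × 10^7 s²
a³ = (1.924 × 10^21) × (2.81579 × 10^7) / (4π²) = 1.37229 × 10^27 m³
a = (a³)^(1/3) = 1.11126 × 10^9 m ≈ 1.111 Gm

Final answer: 1.111 Gm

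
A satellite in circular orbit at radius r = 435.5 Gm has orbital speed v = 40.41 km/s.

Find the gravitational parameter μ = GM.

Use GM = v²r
r = 435.5 Gm = 4.355 × 10^11 m
v = 40.41 km/s = 40410 m/s
v² = 1.63297 × 10^9 m²/s²
GM = v²r = 1.63297 × 10^9 × 4.355 × 10^11 = 7.11158 × 10^20 m³/s²
GM ≈ 7.112 × 10^20 m³/s²

Final answer: GM = 7.112 × 10^20 m³/s²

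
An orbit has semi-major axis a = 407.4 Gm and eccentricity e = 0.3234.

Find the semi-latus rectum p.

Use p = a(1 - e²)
a = 407.4 Gm = 4.074 × 10^11 m
e = 0.3234,  e² = 0.104588,  1 − e² = 0.895412
p = a(1 − e²) = 4.074 × 10^11 m × 0.895412 = 3.64791 × 10^11 m ≈ 364.8 Gm

Final answer: p = 364.8 Gm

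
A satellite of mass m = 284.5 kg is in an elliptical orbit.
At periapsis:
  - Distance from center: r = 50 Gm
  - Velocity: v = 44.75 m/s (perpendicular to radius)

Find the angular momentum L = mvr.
r = 50 Gm = 5 × 10^10 m
v = 44.75 m/s
vr = 44.75 × 5 × 10^10 = 2.2375 × 10^12 m²/s
L = m × vr = 284.5 × 2.2375 × 10^12 = 6.36569 × 10^14 kg·m²/s ≈ 6.366 × 10^14 kg·m²/s

Final answer: L = 6.366 × 10^14 kg·m²/s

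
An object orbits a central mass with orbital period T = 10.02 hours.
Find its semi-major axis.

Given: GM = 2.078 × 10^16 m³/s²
T = 10.02 hours = 36072 s
GM = 2.078 × 10^16 m³/s²
Kepler's third law: a³ = GM T² / (4π²)
T² = 1.30119 × 10^9 s²
a³ = (2.078 × 10^16) × (1.30119 × 10^9) / (4π²) = 6.84899 × 10^23 m³
a = (a³)^(1/3) = 8.81472 × 10^7 m ≈ 88.15 Mm

Final answer: 88.15 Mm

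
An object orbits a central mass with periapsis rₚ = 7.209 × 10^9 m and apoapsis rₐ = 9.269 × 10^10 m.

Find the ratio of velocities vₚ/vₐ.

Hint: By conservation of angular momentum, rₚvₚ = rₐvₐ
rₚ = 7.209 × 10^9 m
rₐ = 9.269 × 10^10 m
rₚvₚ = rₐvₐ  ⇒  vₚ/vₐ = rₐ/rₚ
vₚ/vₐ = (9.269 × 10^10) / (7.209 × 10^9) = 12.8575

Final answer: vₚ/vₐ = 12.86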